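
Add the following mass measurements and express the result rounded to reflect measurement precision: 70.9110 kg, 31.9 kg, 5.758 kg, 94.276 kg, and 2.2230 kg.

205.1 kg

70.9110 kg + 31.9 kg + 5.758 kg + 94.276 kg + 2.2230 kg = 205.0680 kg.
Addition/subtraction keeps the fewest decimal places: 70.9110 → 4 decimal places, 31.9 → 1 decimal place, 5.758 → 3 decimal places, 94.276 → 3 decimal places, 2.2230 → 4 decimal places; limit is 1.
Rounded to 1 decimal place: 205.1 kg.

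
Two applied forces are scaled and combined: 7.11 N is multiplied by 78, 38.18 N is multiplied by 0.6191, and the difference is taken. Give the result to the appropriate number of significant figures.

7.11 × 78 = 554.58 → 5.5 × 10² N (2 s.f., last digit at the 10^1 place).
38.18 × 0.6191 = 23.637238 → 23.64 N (4 s.f., last digit at the 10^-2 place).
Difference: 530.942762 N; keep the coarser place, 10^1.
Result: 5.3 × 10² N.

5.3 × 10² N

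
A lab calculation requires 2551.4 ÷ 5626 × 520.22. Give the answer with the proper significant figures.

2551.4 ÷ 5626 × 520.22 = 235.920602204…
Multiplication/division keeps the fewest significant figures: 2551.4 → 5 s.f., 5626 → 4 s.f., 520.22 → 5 s.f.; limit is 4.
Rounded to 4 significant figures: 235.9.

235.9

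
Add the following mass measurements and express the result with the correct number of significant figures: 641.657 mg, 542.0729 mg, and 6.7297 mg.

641.657 mg + 542.0729 mg + 6.7297 mg = 1190.4596 mg.
Addition/subtraction keeps the fewest decimal places: 641.657 → 3 decimal places, 542.0729 → 4 decimal places, 6.7297 → 4 decimal places; limit is 3.
Rounded to 3 decimal places: 1190.460 mg.

1190.460 mg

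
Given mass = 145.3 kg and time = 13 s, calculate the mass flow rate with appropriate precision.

mass flow rate = 145.3 kg ÷ 13 s = 11.1769230769… kg/s.
145.3 has 4 significant figures; 13 has 2.
Division/multiplication keeps the fewest: 2 significant figures.
Rounded: 11 kg/s.

11 kg/s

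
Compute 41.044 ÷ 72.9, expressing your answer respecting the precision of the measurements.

41.044 ÷ 72.9 = 0.563017832647…
Multiplication/division keeps the fewest significant figures: 41.044 → 5 s.f., 72.9 → 3 s.f.; limit is 3.
Rounded to 3 significant figures: 0.563.

0.563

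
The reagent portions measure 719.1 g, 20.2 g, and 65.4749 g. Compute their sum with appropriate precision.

719.1 g + 20.2 g + 65.4749 g = 804.7749 g.
Addition/subtraction keeps the fewest decimal places: 719.1 → 1 decimal place, 20.2 → 1 decimal place, 65.4749 → 4 decimal places; limit is 1.
Rounded to 1 decimal place: 804.8 g.

804.8 g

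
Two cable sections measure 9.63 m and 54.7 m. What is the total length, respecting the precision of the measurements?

9.63 m + 54.7 m = 64.33 m.
Addition/subtraction keeps the fewest decimal places: 9.63 → 2 decimal places, 54.7 → 1 decimal place; limit is 1.
Rounded to 1 decimal place: 64.3 m.

64.3 m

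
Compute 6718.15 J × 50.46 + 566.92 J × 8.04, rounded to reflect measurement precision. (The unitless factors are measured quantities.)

6718.15 × 50.46 = 338997.849 → 3.390 × 10⁵ J (4 s.f., last digit at the 10^2 place).
566.92 × 8.04 = 4558.0368 → 4.56 × 10³ J (3 s.f., last digit at the 10^1 place).
Sum: 343555.8858 J; keep the coarser place, 10^2.
Result: 3.436 × 10⁵ J.

3.436 × 10⁵ J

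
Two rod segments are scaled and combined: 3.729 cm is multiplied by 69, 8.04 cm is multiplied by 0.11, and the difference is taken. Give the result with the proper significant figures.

3.729 × 69 = 257.301 → 2.6 × 10² cm (2 s.f., last digit at the 10^1 place).
8.04 × 0.11 = 0.8844 → 8.8 × 10⁻¹ cm (2 s.f., last digit at the 10^-2 place).
Difference: 256.4166 cm; keep the coarser place, 10^1.
Result: 2.6 × 10² cm.

2.6 × 10² cm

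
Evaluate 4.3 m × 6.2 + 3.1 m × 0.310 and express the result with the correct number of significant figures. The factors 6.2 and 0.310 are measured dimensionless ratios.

4.3 × 6.2 = 26.66 → 27 m (2 s.f., last digit at the 10^0 place).
3.1 × 0.310 = 0.961 → 0.96 m (2 s.f., last digit at the 10^-2 place).
Sum: 27.621 m; keep the coarser place, 10^0.
Result: 28 m.

28 m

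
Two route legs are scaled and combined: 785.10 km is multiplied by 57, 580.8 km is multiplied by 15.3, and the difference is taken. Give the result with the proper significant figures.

785.10 × 57 = 44750.7 → 4.5 × 10^4 km (2 s.f., last digit at the 10^3 place).
580.8 × 15.3 = 8886.24 → 8.89 × 10^3 km (3 s.f., last digit at the 10^1 place).
Difference: 35864.46 km; keep the coarser place, 10^3.
Result: 3.6 × 10^4 km.

3.6 × 10^4 km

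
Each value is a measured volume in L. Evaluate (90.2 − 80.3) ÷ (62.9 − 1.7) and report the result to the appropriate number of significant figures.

0.16

90.2 − 80.3 = 9.9, limited to 1 d.p. → 2 s.f.; 62.9 − 1.7 = 61.2, limited to 1 d.p. → 3 s.f.
Carrying full precision, 9.9 ÷ 61.2 = 0.161764705882…; keep min(2, 3) = 2 s.f.
Rounded to 2 significant figures: 0.16.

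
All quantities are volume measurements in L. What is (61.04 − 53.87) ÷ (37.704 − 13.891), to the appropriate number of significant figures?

0.301

61.04 − 53.87 = 7.17, limited to 2 d.p. → 3 s.f.; 37.704 − 13.891 = 23.813, limited to 3 d.p. → 5 s.f.
Carrying full precision, 7.17 ÷ 23.813 = 0.301096039978…; keep min(3, 5) = 3 s.f.
Rounded to 3 significant figures: 0.301.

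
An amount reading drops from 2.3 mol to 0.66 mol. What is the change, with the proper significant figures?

1.6 mol

2.3 mol − 0.66 mol = 1.64 mol.
Addition/subtraction keeps the fewest decimal places: 2.3 → 1 decimal place, 0.66 → 2 decimal places; limit is 1.
Rounded to 1 decimal place: 1.6 mol.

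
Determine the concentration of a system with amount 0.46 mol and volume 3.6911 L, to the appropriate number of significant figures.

0.12 mol/L

concentration = 0.46 mol ÷ 3.6911 L = 0.124624095798… mol/L.
0.46 has 2 significant figures; 3.6911 has 5.
Division/multiplication keeps the fewest: 2 significant figures.
Rounded: 0.12 mol/L.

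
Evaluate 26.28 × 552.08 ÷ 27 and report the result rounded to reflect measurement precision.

26.28 × 552.08 ÷ 27 = 537.357866667…
Multiplication/division keeps the fewest significant figures: 26.28 → 4 s.f., 552.08 → 5 s.f., 27 → 2 s.f.; limit is 2.
Rounded to 2 significant figures: 5.4 × 10^2.

5.4 × 10^2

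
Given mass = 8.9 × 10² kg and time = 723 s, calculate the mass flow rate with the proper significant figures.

1.2 kg/s

mass flow rate = 8.9 × 10² kg ÷ 723 s = 1.23098201936… kg/s.
8.9 × 10² has 2 significant figures; 723 has 3.
Division/multiplication keeps the fewest: 2 significant figures.
Rounded: 1.2 kg/s.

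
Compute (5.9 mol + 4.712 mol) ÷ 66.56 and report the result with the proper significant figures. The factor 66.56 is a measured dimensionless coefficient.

0.159 mol

5.9 mol + 4.712 mol = 10.612 mol; the sum is limited to 1 decimal place (3 s.f.).
Carrying full precision, 10.612 ÷ 66.56 = 0.159435096154… mol; 66.56 has 4 s.f., so the result keeps min(3, 4) = 3 s.f.
Rounded to 3 significant figures: 0.159 mol.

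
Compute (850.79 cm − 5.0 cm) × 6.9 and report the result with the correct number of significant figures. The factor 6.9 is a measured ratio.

850.79 cm − 5.0 cm = 845.79 cm; the difference is limited to 1 decimal place (4 s.f.).
Carrying full precision, 845.79 × 6.9 = 5835.951 cm; 6.9 has 2 s.f., so the result keeps min(4, 2) = 2 s.f.
Rounded to 2 significant figures: 5.8 × 10^3 cm.

5.8 × 10^3 cm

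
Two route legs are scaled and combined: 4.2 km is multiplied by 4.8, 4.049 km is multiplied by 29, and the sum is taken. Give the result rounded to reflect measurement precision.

4.2 × 4.8 = 20.16 → 20. km (2 s.f., last digit at the 10^0 place).
4.049 × 29 = 117.421 → 1.2 × 10² km (2 s.f., last digit at the 10^1 place).
Sum: 137.581 km; keep the coarser place, 10^1.
Result: 1.4 × 10² km.

1.4 × 10² km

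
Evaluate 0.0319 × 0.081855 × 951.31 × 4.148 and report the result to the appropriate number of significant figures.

0.0319 × 0.081855 × 951.31 × 4.148 = 10.3037830436…
Multiplication/division keeps the fewest significant figures: 0.0319 → 3 s.f., 0.081855 → 5 s.f., 951.31 → 5 s.f., 4.148 → 4 s.f.; limit is 3.
Rounded to 3 significant figures: 10.3.

10.3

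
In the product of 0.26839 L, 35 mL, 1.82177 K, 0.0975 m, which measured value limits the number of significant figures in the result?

35 mL

0.26839 L → 5 s.f.; 35 mL → 2 s.f.; 1.82177 K → 6 s.f.; 0.0975 m → 3 s.f.
The fewest is 2 significant figures, from 35 mL.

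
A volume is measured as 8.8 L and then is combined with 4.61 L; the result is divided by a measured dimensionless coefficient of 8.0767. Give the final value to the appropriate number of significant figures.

1.66 L

8.8 L + 4.61 L = 13.41 L; the sum is limited to 1 decimal place (3 s.f.).
Carrying full precision, 13.41 ÷ 8.0767 = 1.66033157106… L; 8.0767 has 5 s.f., so the result keeps min(3, 5) = 3 s.f.
Rounded to 3 significant figures: 1.66 L.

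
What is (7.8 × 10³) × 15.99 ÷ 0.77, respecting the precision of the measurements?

1.6 × 10⁵

(7.8 × 10³) × 15.99 ÷ 0.77 = 161976.623377…
Multiplication/division keeps the fewest significant figures: 7.8 × 10³ → 2 s.f., 15.99 → 4 s.f., 0.77 → 2 s.f.; limit is 2.
Rounded to 2 significant figures: 1.6 × 10⁵.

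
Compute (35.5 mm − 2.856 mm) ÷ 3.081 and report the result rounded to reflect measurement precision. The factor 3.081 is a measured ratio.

10.6 mm

35.5 mm − 2.856 mm = 32.644 mm; the difference is limited to 1 decimal place (3 s.f.).
Carrying full precision, 32.644 ÷ 3.081 = 10.5952612788… mm; 3.081 has 4 s.f., so the result keeps min(3, 4) = 3 s.f.
Rounded to 3 significant figures: 10.6 mm.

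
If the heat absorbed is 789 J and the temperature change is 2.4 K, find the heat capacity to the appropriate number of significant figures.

heat capacity = 789 J ÷ 2.4 K = 328.75 J/K.
789 has 3 significant figures; 2.4 has 2.
Division/multiplication keeps the fewest: 2 significant figures.
Rounded: 3.3 × 10² J/K.

3.3 × 10² J/K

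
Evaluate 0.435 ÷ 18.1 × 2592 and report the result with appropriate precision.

62.3

0.435 ÷ 18.1 × 2592 = 62.2939226519…
Multiplication/division keeps the fewest significant figures: 0.435 → 3 s.f., 18.1 → 3 s.f., 2592 → 4 s.f.; limit is 3.
Rounded to 3 significant figures: 62.3.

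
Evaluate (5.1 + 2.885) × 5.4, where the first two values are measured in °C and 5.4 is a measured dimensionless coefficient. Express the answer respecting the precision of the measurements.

43 °C

5.1 °C + 2.885 °C = 7.985 °C; the sum is limited to 1 decimal place (2 s.f.).
Carrying full precision, 7.985 × 5.4 = 43.119 °C; 5.4 has 2 s.f., so the result keeps min(2, 2) = 2 s.f.
Rounded to 2 significant figures: 43 °C.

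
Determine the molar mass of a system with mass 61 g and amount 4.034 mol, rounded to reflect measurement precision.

molar mass = 61 g ÷ 4.034 mol = 15.121467526… g/mol.
61 has 2 significant figures; 4.034 has 4.
Division/multiplication keeps the fewest: 2 significant figures.
Rounded: 15 g/mol.

15 g/mol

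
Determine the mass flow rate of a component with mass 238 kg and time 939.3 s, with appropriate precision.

mass flow rate = 238 kg ÷ 939.3 s = 0.253380176727… kg/s.
238 has 3 significant figures; 939.3 has 4.
Division/multiplication keeps the fewest: 3 significant figures.
Rounded: 0.253 kg/s.

0.253 kg/s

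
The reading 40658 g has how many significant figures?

40658: zeros between nonzero digits are significant.

5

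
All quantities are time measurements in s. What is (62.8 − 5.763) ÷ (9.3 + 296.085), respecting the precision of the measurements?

0.187

62.8 − 5.763 = 57.037, limited to 1 d.p. → 3 s.f.; 9.3 + 296.085 = 305.385, limited to 1 d.p. → 4 s.f.
Carrying full precision, 57.037 ÷ 305.385 = 0.186770797518…; keep min(3, 4) = 3 s.f.
Rounded to 3 significant figures: 0.187.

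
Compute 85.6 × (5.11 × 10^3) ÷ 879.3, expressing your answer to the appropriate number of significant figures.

85.6 × (5.11 × 10^3) ÷ 879.3 = 497.459342659…
Multiplication/division keeps the fewest significant figures: 85.6 → 3 s.f., 5.11 × 10^3 → 3 s.f., 879.3 → 4 s.f.; limit is 3.
Rounded to 3 significant figures: 497.

497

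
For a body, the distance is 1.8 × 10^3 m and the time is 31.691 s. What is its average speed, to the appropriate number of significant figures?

average speed = 1.8 × 10^3 m ÷ 31.691 s = 56.7984601306… m/s.
1.8 × 10^3 has 2 significant figures; 31.691 has 5.
Division/multiplication keeps the fewest: 2 significant figures.
Rounded: 57 m/s.

57 m/s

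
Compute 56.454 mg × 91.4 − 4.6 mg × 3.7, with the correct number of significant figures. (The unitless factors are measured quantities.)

56.454 × 91.4 = 5159.8956 → 5.16 × 10³ mg (3 s.f., last digit at the 10^1 place).
4.6 × 3.7 = 17.02 → 17 mg (2 s.f., last digit at the 10^0 place).
Difference: 5142.8756 mg; keep the coarser place, 10^1.
Result: 5.14 × 10³ mg.

5.14 × 10³ mg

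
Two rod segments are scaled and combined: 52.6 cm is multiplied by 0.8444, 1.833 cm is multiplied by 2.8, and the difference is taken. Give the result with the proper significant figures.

52.6 × 0.8444 = 44.41544 → 44.4 cm (3 s.f., last digit at the 10^-1 place).
1.833 × 2.8 = 5.1324 → 5.1 cm (2 s.f., last digit at the 10^-1 place).
Difference: 39.28304 cm; keep the coarser place, 10^-1.
Result: 39.3 cm.

39.3 cm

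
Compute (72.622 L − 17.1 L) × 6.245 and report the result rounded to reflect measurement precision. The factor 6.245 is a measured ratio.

72.622 L − 17.1 L = 55.522 L; the difference is limited to 1 decimal place (3 s.f.).
Carrying full precision, 55.522 × 6.245 = 346.73489 L; 6.245 has 4 s.f., so the result keeps min(3, 4) = 3 s.f.
Rounded to 3 significant figures: 347 L.

347 L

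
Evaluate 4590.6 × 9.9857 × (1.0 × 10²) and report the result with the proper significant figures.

4590.6 × 9.9857 × (1.0 × 10²) = 4584035.442
Multiplication/division keeps the fewest significant figures: 4590.6 → 5 s.f., 9.9857 → 5 s.f., 1.0 × 10² → 2 s.f.; limit is 2.
Rounded to 2 significant figures: 4.6 × 10⁶.

4.6 × 10⁶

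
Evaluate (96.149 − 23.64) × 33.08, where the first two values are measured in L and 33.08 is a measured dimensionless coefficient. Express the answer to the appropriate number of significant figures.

2399 L

96.149 L − 23.64 L = 72.509 L; the difference is limited to 2 decimal places (4 s.f.).
Carrying full precision, 72.509 × 33.08 = 2398.59772 L; 33.08 has 4 s.f., so the result keeps min(4, 4) = 4 s.f.
Rounded to 4 significant figures: 2399 L.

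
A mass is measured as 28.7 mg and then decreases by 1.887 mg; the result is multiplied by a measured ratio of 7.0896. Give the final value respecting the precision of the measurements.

28.7 mg − 1.887 mg = 26.813 mg; the difference is limited to 1 decimal place (3 s.f.).
Carrying full precision, 26.813 × 7.0896 = 190.0934448 mg; 7.0896 has 5 s.f., so the result keeps min(3, 5) = 3 s.f.
Rounded to 3 significant figures: 1.90 × 10^2 mg.

1.90 × 10^2 mg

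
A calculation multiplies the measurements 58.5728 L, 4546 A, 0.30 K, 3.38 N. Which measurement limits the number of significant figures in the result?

58.5728 L → 6 s.f.; 4546 A → 4 s.f.; 0.30 K → 2 s.f.; 3.38 N → 3 s.f.
The fewest is 2 significant figures, from 0.30 K.

0.30 K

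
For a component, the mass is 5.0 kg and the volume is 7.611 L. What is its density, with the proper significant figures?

density = 5.0 kg ÷ 7.611 L = 0.656943896991… kg/L.
5.0 has 2 significant figures; 7.611 has 4.
Division/multiplication keeps the fewest: 2 significant figures.
Rounded: 0.66 kg/L.

0.66 kg/L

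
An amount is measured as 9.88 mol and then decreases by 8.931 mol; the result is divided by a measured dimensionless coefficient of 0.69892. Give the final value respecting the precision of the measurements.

9.88 mol − 8.931 mol = 0.949 mol; the difference is limited to 2 decimal places (2 s.f.).
Carrying full precision, 0.949 ÷ 0.69892 = 1.35780919132… mol; 0.69892 has 5 s.f., so the result keeps min(2, 5) = 2 s.f.
Rounded to 2 significant figures: 1.4 mol.

1.4 mol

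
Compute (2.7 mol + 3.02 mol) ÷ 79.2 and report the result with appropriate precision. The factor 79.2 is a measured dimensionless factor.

2.7 mol + 3.02 mol = 5.72 mol; the sum is limited to 1 decimal place (2 s.f.).
Carrying full precision, 5.72 ÷ 79.2 = 0.0722222222222… mol; 79.2 has 3 s.f., so the result keeps min(2, 3) = 2 s.f.
Rounded to 2 significant figures: 0.072 mol.

0.072 mol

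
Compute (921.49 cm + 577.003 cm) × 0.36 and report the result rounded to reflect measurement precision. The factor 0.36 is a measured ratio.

5.4 × 10^2 cm

921.49 cm + 577.003 cm = 1498.493 cm; the sum is limited to 2 decimal places (6 s.f.).
Carrying full precision, 1498.493 × 0.36 = 539.45748 cm; 0.36 has 2 s.f., so the result keeps min(6, 2) = 2 s.f.
Rounded to 2 significant figures: 5.4 × 10^2 cm.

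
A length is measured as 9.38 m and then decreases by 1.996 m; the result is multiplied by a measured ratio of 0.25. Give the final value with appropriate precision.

1.8 m

9.38 m − 1.996 m = 7.384 m; the difference is limited to 2 decimal places (3 s.f.).
Carrying full precision, 7.384 × 0.25 = 1.846 m; 0.25 has 2 s.f., so the result keeps min(3, 2) = 2 s.f.
Rounded to 2 significant figures: 1.8 m.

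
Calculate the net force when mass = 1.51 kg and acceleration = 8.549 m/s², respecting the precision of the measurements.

net force = 1.51 kg × 8.549 m/s² = 12.90899 N.
1.51 has 3 significant figures; 8.549 has 4.
Division/multiplication keeps the fewest: 3 significant figures.
Rounded: 12.9 N.

12.9 N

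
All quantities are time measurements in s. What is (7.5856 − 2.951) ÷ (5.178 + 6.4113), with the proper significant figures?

7.5856 − 2.951 = 4.6346, limited to 3 d.p. → 4 s.f.; 5.178 + 6.4113 = 11.5893, limited to 3 d.p. → 5 s.f.
Carrying full precision, 4.6346 ÷ 11.5893 = 0.399903359133…; keep min(4, 5) = 4 s.f.
Rounded to 4 significant figures: 0.3999.

0.3999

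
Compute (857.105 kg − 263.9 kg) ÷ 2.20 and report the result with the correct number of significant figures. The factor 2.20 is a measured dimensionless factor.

857.105 kg − 263.9 kg = 593.205 kg; the difference is limited to 1 decimal place (4 s.f.).
Carrying full precision, 593.205 ÷ 2.20 = 269.638636364… kg; 2.20 has 3 s.f., so the result keeps min(4, 3) = 3 s.f.
Rounded to 3 significant figures: 2.70 × 10² kg.

2.70 × 10² kg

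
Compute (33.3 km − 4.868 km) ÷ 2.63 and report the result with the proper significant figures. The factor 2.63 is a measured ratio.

33.3 km − 4.868 km = 28.432 km; the difference is limited to 1 decimal place (3 s.f.).
Carrying full precision, 28.432 ÷ 2.63 = 10.8106463878… km; 2.63 has 3 s.f., so the result keeps min(3, 3) = 3 s.f.
Rounded to 3 significant figures: 10.8 km.

10.8 km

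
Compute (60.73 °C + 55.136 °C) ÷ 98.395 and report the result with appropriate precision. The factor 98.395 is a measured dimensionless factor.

1.1776 °C

60.73 °C + 55.136 °C = 115.866 °C; the sum is limited to 2 decimal places (5 s.f.).
Carrying full precision, 115.866 ÷ 98.395 = 1.17755983536… °C; 98.395 has 5 s.f., so the result keeps min(5, 5) = 5 s.f.
Rounded to 5 significant figures: 1.1776 °C.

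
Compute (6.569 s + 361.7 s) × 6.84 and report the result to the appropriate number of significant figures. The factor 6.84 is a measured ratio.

6.569 s + 361.7 s = 368.269 s; the sum is limited to 1 decimal place (4 s.f.).
Carrying full precision, 368.269 × 6.84 = 2518.95996 s; 6.84 has 3 s.f., so the result keeps min(4, 3) = 3 s.f.
Rounded to 3 significant figures: 2.52 × 10^3 s.

2.52 × 10^3 s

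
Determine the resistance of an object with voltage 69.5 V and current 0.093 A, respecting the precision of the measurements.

7.5 × 10^2 Ω

resistance = 69.5 V ÷ 0.093 A = 747.311827957… Ω.
69.5 has 3 significant figures; 0.093 has 2.
Division/multiplication keeps the fewest: 2 significant figures.
Rounded: 7.5 × 10^2 Ω.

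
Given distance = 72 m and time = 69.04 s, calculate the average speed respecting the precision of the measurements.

average speed = 72 m ÷ 69.04 s = 1.04287369641… m/s.
72 has 2 significant figures; 69.04 has 4.
Division/multiplication keeps the fewest: 2 significant figures.
Rounded: 1.0 m/s.

1.0 m/s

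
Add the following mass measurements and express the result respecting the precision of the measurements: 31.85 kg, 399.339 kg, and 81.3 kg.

31.85 kg + 399.339 kg + 81.3 kg = 512.489 kg.
Addition/subtraction keeps the fewest decimal places: 31.85 → 2 decimal places, 399.339 → 3 decimal places, 81.3 → 1 decimal place; limit is 1.
Rounded to 1 decimal place: 512.5 kg.

512.5 kg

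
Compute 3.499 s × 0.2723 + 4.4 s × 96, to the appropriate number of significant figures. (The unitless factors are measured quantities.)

3.499 × 0.2723 = 0.9527777 → 0.9528 s (4 s.f., last digit at the 10^-4 place).
4.4 × 96 = 422.4 → 4.2 × 10^2 s (2 s.f., last digit at the 10^1 place).
Sum: 423.3527777 s; keep the coarser place, 10^1.
Result: 4.2 × 10^2 s.

4.2 × 10^2 s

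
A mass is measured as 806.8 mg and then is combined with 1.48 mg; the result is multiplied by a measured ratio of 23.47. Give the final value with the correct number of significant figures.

806.8 mg + 1.48 mg = 808.28 mg; the sum is limited to 1 decimal place (4 s.f.).
Carrying full precision, 808.28 × 23.47 = 18970.3316 mg; 23.47 has 4 s.f., so the result keeps min(4, 4) = 4 s.f.
Rounded to 4 significant figures: 1.897 × 10⁴ mg.

1.897 × 10⁴ mg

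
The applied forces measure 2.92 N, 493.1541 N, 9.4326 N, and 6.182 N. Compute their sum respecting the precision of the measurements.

511.69 N

2.92 N + 493.1541 N + 9.4326 N + 6.182 N = 511.6887 N.
Addition/subtraction keeps the fewest decimal places: 2.92 → 2 decimal places, 493.1541 → 4 decimal places, 9.4326 → 4 decimal places, 6.182 → 3 decimal places; limit is 2.
Rounded to 2 decimal places: 511.69 N.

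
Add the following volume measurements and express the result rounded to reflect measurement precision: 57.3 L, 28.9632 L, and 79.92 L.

166.2 L

57.3 L + 28.9632 L + 79.92 L = 166.1832 L.
Addition/subtraction keeps the fewest decimal places: 57.3 → 1 decimal place, 28.9632 → 4 decimal places, 79.92 → 2 decimal places; limit is 1.
Rounded to 1 decimal place: 166.2 L.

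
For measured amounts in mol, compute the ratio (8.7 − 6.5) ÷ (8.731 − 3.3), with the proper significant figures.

0.41

8.7 − 6.5 = 2.2, limited to 1 d.p. → 2 s.f.; 8.731 − 3.3 = 5.431, limited to 1 d.p. → 2 s.f.
Carrying full precision, 2.2 ÷ 5.431 = 0.405081937028…; keep min(2, 2) = 2 s.f.
Rounded to 2 significant figures: 0.41.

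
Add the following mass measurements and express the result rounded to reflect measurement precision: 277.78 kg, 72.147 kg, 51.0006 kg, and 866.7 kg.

1267.6 kg

277.78 kg + 72.147 kg + 51.0006 kg + 866.7 kg = 1267.6276 kg.
Addition/subtraction keeps the fewest decimal places: 277.78 → 2 decimal places, 72.147 → 3 decimal places, 51.0006 → 4 decimal places, 866.7 → 1 decimal place; limit is 1.
Rounded to 1 decimal place: 1267.6 kg.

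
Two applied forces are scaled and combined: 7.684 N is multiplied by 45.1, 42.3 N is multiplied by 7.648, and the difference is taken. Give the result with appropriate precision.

7.684 × 45.1 = 346.5484 → 347 N (3 s.f., last digit at the 10^0 place).
42.3 × 7.648 = 323.5104 → 324 N (3 s.f., last digit at the 10^0 place).
Difference: 23.038 N; keep the coarser place, 10^0.
Result: 23 N.

23 N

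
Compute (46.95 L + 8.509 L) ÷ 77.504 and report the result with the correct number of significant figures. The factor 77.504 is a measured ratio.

46.95 L + 8.509 L = 55.459 L; the sum is limited to 2 decimal places (4 s.f.).
Carrying full precision, 55.459 ÷ 77.504 = 0.715563067713… L; 77.504 has 5 s.f., so the result keeps min(4, 5) = 4 s.f.
Rounded to 4 significant figures: 0.7156 L.

0.7156 L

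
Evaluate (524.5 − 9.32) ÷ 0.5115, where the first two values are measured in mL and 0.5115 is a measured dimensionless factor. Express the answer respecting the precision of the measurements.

1007 mL

524.5 mL − 9.32 mL = 515.18 mL; the difference is limited to 1 decimal place (4 s.f.).
Carrying full precision, 515.18 ÷ 0.5115 = 1007.1945259… mL; 0.5115 has 4 s.f., so the result keeps min(4, 4) = 4 s.f.
Rounded to 4 significant figures: 1007 mL.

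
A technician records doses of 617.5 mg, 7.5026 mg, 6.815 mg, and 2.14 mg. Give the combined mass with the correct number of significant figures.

634.0 mg

617.5 mg + 7.5026 mg + 6.815 mg + 2.14 mg = 633.9576 mg.
Addition/subtraction keeps the fewest decimal places: 617.5 → 1 decimal place, 7.5026 → 4 decimal places, 6.815 → 3 decimal places, 2.14 → 2 decimal places; limit is 1.
Rounded to 1 decimal place: 634.0 mg.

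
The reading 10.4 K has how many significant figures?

10.4: zeros between nonzero digits are significant.

3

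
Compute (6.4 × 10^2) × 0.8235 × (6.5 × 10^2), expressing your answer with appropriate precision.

3.4 × 10^5

(6.4 × 10^2) × 0.8235 × (6.5 × 10^2) = 342576
Multiplication/division keeps the fewest significant figures: 6.4 × 10^2 → 2 s.f., 0.8235 → 4 s.f., 6.5 × 10^2 → 2 s.f.; limit is 2.
Rounded to 2 significant figures: 3.4 × 10^5.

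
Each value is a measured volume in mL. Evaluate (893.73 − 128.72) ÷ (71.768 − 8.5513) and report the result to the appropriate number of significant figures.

893.73 − 128.72 = 765.01, limited to 2 d.p. → 5 s.f.; 71.768 − 8.5513 = 63.2167, limited to 3 d.p. → 5 s.f.
Carrying full precision, 765.01 ÷ 63.2167 = 12.1013909299…; keep min(5, 5) = 5 s.f.
Rounded to 5 significant figures: 12.101.

12.101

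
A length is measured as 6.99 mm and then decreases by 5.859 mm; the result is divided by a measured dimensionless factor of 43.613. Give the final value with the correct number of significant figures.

0.0259 mm

6.99 mm − 5.859 mm = 1.131 mm; the difference is limited to 2 decimal places (3 s.f.).
Carrying full precision, 1.131 ÷ 43.613 = 0.0259326347649… mm; 43.613 has 5 s.f., so the result keeps min(3, 5) = 3 s.f.
Rounded to 3 significant figures: 0.0259 mm.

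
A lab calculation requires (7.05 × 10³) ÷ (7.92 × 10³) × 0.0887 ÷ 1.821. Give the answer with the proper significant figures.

0.0434

(7.05 × 10³) ÷ (7.92 × 10³) × 0.0887 ÷ 1.821 = 0.0433588354717…
Multiplication/division keeps the fewest significant figures: 7.05 × 10³ → 3 s.f., 7.92 × 10³ → 3 s.f., 0.0887 → 3 s.f., 1.821 → 4 s.f.; limit is 3.
Rounded to 3 significant figures: 0.0434.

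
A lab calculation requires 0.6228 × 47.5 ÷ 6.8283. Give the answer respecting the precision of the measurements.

4.33

0.6228 × 47.5 ÷ 6.8283 = 4.33241070252…
Multiplication/division keeps the fewest significant figures: 0.6228 → 4 s.f., 47.5 → 3 s.f., 6.8283 → 5 s.f.; limit is 3.
Rounded to 3 significant figures: 4.33.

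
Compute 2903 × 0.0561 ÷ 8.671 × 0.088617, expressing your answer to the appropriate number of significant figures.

2903 × 0.0561 ÷ 8.671 × 0.088617 = 1.66440018119…
Multiplication/division keeps the fewest significant figures: 2903 → 4 s.f., 0.0561 → 3 s.f., 8.671 → 4 s.f., 0.088617 → 5 s.f.; limit is 3.
Rounded to 3 significant figures: 1.66.

1.66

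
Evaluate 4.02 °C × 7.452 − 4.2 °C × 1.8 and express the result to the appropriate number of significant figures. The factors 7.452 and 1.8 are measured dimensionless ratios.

4.02 × 7.452 = 29.95704 → 30.0 °C (3 s.f., last digit at the 10^-1 place).
4.2 × 1.8 = 7.56 → 7.6 °C (2 s.f., last digit at the 10^-1 place).
Difference: 22.39704 °C; keep the coarser place, 10^-1.
Result: 22.4 °C.

22.4 °C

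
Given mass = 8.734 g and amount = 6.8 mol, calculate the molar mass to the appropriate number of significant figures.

molar mass = 8.734 g ÷ 6.8 mol = 1.28441176471… g/mol.
8.734 has 4 significant figures; 6.8 has 2.
Division/multiplication keeps the fewest: 2 significant figures.
Rounded: 1.3 g/mol.

1.3 g/mol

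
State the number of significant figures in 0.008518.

4

0.008518: leading zeros are not significant.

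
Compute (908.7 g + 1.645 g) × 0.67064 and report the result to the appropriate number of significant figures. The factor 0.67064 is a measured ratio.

908.7 g + 1.645 g = 910.345 g; the sum is limited to 1 decimal place (4 s.f.).
Carrying full precision, 910.345 × 0.67064 = 610.5137708 g; 0.67064 has 5 s.f., so the result keeps min(4, 5) = 4 s.f.
Rounded to 4 significant figures: 6.105 × 10² g.

6.105 × 10² g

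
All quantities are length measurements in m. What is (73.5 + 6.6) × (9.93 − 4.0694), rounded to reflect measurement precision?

73.5 + 6.6 = 80.1, limited to 1 d.p. → 3 s.f.; 9.93 − 4.0694 = 5.8606, limited to 2 d.p. → 3 s.f.
Carrying full precision, 80.1 × 5.8606 = 469.43406; keep min(3, 3) = 3 s.f.
Rounded to 3 significant figures: 469 m².

469 m²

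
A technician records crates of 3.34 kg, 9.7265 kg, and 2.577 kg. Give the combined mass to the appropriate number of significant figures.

3.34 kg + 9.7265 kg + 2.577 kg = 15.6435 kg.
Addition/subtraction keeps the fewest decimal places: 3.34 → 2 decimal places, 9.7265 → 4 decimal places, 2.577 → 3 decimal places; limit is 2.
Rounded to 2 decimal places: 15.64 kg.

15.64 kg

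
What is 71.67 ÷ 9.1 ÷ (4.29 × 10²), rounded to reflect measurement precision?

0.018

71.67 ÷ 9.1 ÷ (4.29 × 10²) = 0.0183585645124…
Multiplication/division keeps the fewest significant figures: 71.67 → 4 s.f., 9.1 → 2 s.f., 4.29 × 10² → 3 s.f.; limit is 2.
Rounded to 2 significant figures: 0.018.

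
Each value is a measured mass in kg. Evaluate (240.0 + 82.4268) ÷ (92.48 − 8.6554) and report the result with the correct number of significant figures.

240.0 + 82.4268 = 322.4268, limited to 1 d.p. → 4 s.f.; 92.48 − 8.6554 = 83.8246, limited to 2 d.p. → 4 s.f.
Carrying full precision, 322.4268 ÷ 83.8246 = 3.84644603136…; keep min(4, 4) = 4 s.f.
Rounded to 4 significant figures: 3.846.

3.846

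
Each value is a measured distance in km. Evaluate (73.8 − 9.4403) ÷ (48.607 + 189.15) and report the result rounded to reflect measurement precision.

0.271

73.8 − 9.4403 = 64.3597, limited to 1 d.p. → 3 s.f.; 48.607 + 189.15 = 237.757, limited to 2 d.p. → 5 s.f.
Carrying full precision, 64.3597 ÷ 237.757 = 0.270695289729…; keep min(3, 5) = 3 s.f.
Rounded to 3 significant figures: 0.271.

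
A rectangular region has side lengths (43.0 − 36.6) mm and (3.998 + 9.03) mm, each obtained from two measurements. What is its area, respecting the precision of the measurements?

43.0 − 36.6 = 6.4, limited to 1 d.p. → 2 s.f.; 3.998 + 9.03 = 13.028, limited to 2 d.p. → 4 s.f.
Carrying full precision, 6.4 × 13.028 = 83.3792; keep min(2, 4) = 2 s.f.
Rounded to 2 significant figures: 83 mm².

83 mm²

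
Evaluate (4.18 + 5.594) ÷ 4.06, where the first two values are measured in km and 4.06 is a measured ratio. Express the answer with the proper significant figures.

4.18 km + 5.594 km = 9.774 km; the sum is limited to 2 decimal places (3 s.f.).
Carrying full precision, 9.774 ÷ 4.06 = 2.40738916256… km; 4.06 has 3 s.f., so the result keeps min(3, 3) = 3 s.f.
Rounded to 3 significant figures: 2.41 km.

2.41 km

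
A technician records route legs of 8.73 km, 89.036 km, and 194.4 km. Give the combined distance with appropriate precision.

292.2 km

8.73 km + 89.036 km + 194.4 km = 292.166 km.
Addition/subtraction keeps the fewest decimal places: 8.73 → 2 decimal places, 89.036 → 3 decimal places, 194.4 → 1 decimal place; limit is 1.
Rounded to 1 decimal place: 292.2 km.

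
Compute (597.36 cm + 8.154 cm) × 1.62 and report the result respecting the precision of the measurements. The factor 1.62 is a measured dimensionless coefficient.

981 cm

597.36 cm + 8.154 cm = 605.514 cm; the sum is limited to 2 decimal places (5 s.f.).
Carrying full precision, 605.514 × 1.62 = 980.93268 cm; 1.62 has 3 s.f., so the result keeps min(5, 3) = 3 s.f.
Rounded to 3 significant figures: 981 cm.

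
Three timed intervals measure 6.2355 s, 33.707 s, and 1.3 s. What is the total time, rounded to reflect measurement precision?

6.2355 s + 33.707 s + 1.3 s = 41.2425 s.
Addition/subtraction keeps the fewest decimal places: 6.2355 → 4 decimal places, 33.707 → 3 decimal places, 1.3 → 1 decimal place; limit is 1.
Rounded to 1 decimal place: 41.2 s.

41.2 s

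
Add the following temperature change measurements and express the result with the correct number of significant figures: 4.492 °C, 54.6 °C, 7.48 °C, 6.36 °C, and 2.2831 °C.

4.492 °C + 54.6 °C + 7.48 °C + 6.36 °C + 2.2831 °C = 75.2151 °C.
Addition/subtraction keeps the fewest decimal places: 4.492 → 3 decimal places, 54.6 → 1 decimal place, 7.48 → 2 decimal places, 6.36 → 2 decimal places, 2.2831 → 4 decimal places; limit is 1.
Rounded to 1 decimal place: 75.2 °C.

75.2 °C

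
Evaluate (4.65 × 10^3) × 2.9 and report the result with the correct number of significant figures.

1.3 × 10^4

(4.65 × 10^3) × 2.9 = 13485
Multiplication/division keeps the fewest significant figures: 4.65 × 10^3 → 3 s.f., 2.9 → 2 s.f.; limit is 2.
Rounded to 2 significant figures: 1.3 × 10^4.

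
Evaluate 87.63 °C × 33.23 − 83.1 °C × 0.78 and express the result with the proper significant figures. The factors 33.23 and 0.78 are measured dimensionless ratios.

87.63 × 33.23 = 2911.9449 → 2912 °C (4 s.f., last digit at the 10^0 place).
83.1 × 0.78 = 64.818 → 65 °C (2 s.f., last digit at the 10^0 place).
Difference: 2847.1269 °C; keep the coarser place, 10^0.
Result: 2.847 × 10³ °C.

2.847 × 10³ °C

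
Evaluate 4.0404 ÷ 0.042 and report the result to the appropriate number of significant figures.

96

4.0404 ÷ 0.042 = 96.2
Multiplication/division keeps the fewest significant figures: 4.0404 → 5 s.f., 0.042 → 2 s.f.; limit is 2.
Rounded to 2 significant figures: 96.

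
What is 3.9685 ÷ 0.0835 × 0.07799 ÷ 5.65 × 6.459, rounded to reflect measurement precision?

3.9685 ÷ 0.0835 × 0.07799 ÷ 5.65 × 6.459 = 4.2373629624…
Multiplication/division keeps the fewest significant figures: 3.9685 → 5 s.f., 0.0835 → 3 s.f., 0.07799 → 4 s.f., 5.65 → 3 s.f., 6.459 → 4 s.f.; limit is 3.
Rounded to 3 significant figures: 4.24.

4.24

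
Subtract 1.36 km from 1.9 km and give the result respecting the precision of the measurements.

1.9 km − 1.36 km = 0.54 km.
Addition/subtraction keeps the fewest decimal places: 1.9 → 1 decimal place, 1.36 → 2 decimal places; limit is 1.
Rounded to 1 decimal place: 0.5 km.

0.5 km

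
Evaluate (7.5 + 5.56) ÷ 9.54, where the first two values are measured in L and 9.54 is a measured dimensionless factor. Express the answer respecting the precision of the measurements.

7.5 L + 5.56 L = 13.06 L; the sum is limited to 1 decimal place (3 s.f.).
Carrying full precision, 13.06 ÷ 9.54 = 1.36897274633… L; 9.54 has 3 s.f., so the result keeps min(3, 3) = 3 s.f.
Rounded to 3 significant figures: 1.37 L.

1.37 L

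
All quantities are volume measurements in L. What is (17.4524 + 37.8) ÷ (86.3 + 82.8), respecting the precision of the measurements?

0.327

17.4524 + 37.8 = 55.2524, limited to 1 d.p. → 3 s.f.; 86.3 + 82.8 = 169.1, limited to 1 d.p. → 4 s.f.
Carrying full precision, 55.2524 ÷ 169.1 = 0.326743938498…; keep min(3, 4) = 3 s.f.
Rounded to 3 significant figures: 0.327.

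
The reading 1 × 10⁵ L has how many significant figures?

1 × 10⁵: in scientific notation every digit of the coefficient is significant.

1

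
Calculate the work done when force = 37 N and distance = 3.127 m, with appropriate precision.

work done = 37 N × 3.127 m = 115.699 J.
37 has 2 significant figures; 3.127 has 4.
Division/multiplication keeps the fewest: 2 significant figures.
Rounded: 1.2 × 10^2 J.

1.2 × 10^2 J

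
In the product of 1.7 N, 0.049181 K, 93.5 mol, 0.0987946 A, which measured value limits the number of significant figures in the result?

1.7 N → 2 s.f.; 0.049181 K → 5 s.f.; 93.5 mol → 3 s.f.; 0.0987946 A → 6 s.f.
The fewest is 2 significant figures, from 1.7 N.

1.7 N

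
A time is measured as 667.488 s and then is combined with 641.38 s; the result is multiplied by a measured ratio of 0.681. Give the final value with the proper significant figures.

891 s

667.488 s + 641.38 s = 1308.868 s; the sum is limited to 2 decimal places (6 s.f.).
Carrying full precision, 1308.868 × 0.681 = 891.339108 s; 0.681 has 3 s.f., so the result keeps min(6, 3) = 3 s.f.
Rounded to 3 significant figures: 891 s.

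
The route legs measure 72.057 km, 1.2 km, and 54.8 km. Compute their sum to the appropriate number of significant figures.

128.1 km

72.057 km + 1.2 km + 54.8 km = 128.057 km.
Addition/subtraction keeps the fewest decimal places: 72.057 → 3 decimal places, 1.2 → 1 decimal place, 54.8 → 1 decimal place; limit is 1.
Rounded to 1 decimal place: 128.1 km.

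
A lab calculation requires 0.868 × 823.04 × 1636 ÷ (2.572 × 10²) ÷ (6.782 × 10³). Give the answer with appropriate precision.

6.70 × 10⁻¹

0.868 × 823.04 × 1636 ÷ (2.572 × 10²) ÷ (6.782 × 10³) = 0.670031495134…
Multiplication/division keeps the fewest significant figures: 0.868 → 3 s.f., 823.04 → 5 s.f., 1636 → 4 s.f., 2.572 × 10² → 4 s.f., 6.782 × 10³ → 4 s.f.; limit is 3.
Rounded to 3 significant figures: 6.70 × 10⁻¹.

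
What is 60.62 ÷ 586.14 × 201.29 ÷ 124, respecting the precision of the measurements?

0.168

60.62 ÷ 586.14 × 201.29 ÷ 124 = 0.167886233829…
Multiplication/division keeps the fewest significant figures: 60.62 → 4 s.f., 586.14 → 5 s.f., 201.29 → 5 s.f., 124 → 3 s.f.; limit is 3.
Rounded to 3 significant figures: 0.168.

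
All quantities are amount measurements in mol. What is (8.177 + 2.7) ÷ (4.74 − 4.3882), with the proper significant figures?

8.177 + 2.7 = 10.877, limited to 1 d.p. → 3 s.f.; 4.74 − 4.3882 = 0.3518, limited to 2 d.p. → 2 s.f.
Carrying full precision, 10.877 ÷ 0.3518 = 30.9181353042…; keep min(3, 2) = 2 s.f.
Rounded to 2 significant figures: 31.

31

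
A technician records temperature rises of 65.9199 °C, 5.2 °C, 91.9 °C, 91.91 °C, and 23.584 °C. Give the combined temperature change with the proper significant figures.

65.9199 °C + 5.2 °C + 91.9 °C + 91.91 °C + 23.584 °C = 278.5139 °C.
Addition/subtraction keeps the fewest decimal places: 65.9199 → 4 decimal places, 5.2 → 1 decimal place, 91.9 → 1 decimal place, 91.91 → 2 decimal places, 23.584 → 3 decimal places; limit is 1.
Rounded to 1 decimal place: 278.5 °C.

278.5 °C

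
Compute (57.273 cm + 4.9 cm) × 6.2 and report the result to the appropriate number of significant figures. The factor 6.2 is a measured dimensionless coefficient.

3.9 × 10² cm

57.273 cm + 4.9 cm = 62.173 cm; the sum is limited to 1 decimal place (3 s.f.).
Carrying full precision, 62.173 × 6.2 = 385.4726 cm; 6.2 has 2 s.f., so the result keeps min(3, 2) = 2 s.f.
Rounded to 2 significant figures: 3.9 × 10² cm.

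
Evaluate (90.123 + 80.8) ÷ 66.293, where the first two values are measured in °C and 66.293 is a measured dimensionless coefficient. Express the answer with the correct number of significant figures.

90.123 °C + 80.8 °C = 170.923 °C; the sum is limited to 1 decimal place (4 s.f.).
Carrying full precision, 170.923 ÷ 66.293 = 2.57829635105… °C; 66.293 has 5 s.f., so the result keeps min(4, 5) = 4 s.f.
Rounded to 4 significant figures: 2.578 °C.

2.578 °C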